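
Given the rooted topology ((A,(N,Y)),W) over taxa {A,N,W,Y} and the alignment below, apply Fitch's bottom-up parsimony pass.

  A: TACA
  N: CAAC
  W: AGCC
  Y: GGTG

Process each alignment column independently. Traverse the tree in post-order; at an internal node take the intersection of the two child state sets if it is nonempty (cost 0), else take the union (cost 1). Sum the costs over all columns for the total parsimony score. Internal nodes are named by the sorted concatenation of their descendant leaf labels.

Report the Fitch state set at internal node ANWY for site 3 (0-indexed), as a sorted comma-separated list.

C

site 0, node NY: N={C} ∪ Y={G} → {C,G} (+1)
site 0, node ANY: A={T} ∪ NY={C,G} → {C,G,T} (+1)
site 0, node ANWY: ANY={C,G,T} ∪ W={A} → {A,C,G,T} (+1)
site 1, node NY: N={A} ∪ Y={G} → {A,G} (+1)
site 1, node ANY: A={A} ∩ NY={A,G} → {A} (+0)
site 1, node ANWY: ANY={A} ∪ W={G} → {A,G} (+1)
site 2, node NY: N={A} ∪ Y={T} → {A,T} (+1)
site 2, node ANY: A={C} ∪ NY={A,T} → {A,C,T} (+1)
site 2, node ANWY: ANY={A,C,T} ∩ W={C} → {C} (+0)
site 3, node NY: N={C} ∪ Y={G} → {C,G} (+1)
site 3, node ANY: A={A} ∪ NY={C,G} → {A,C,G} (+1)
site 3, node ANWY: ANY={A,C,G} ∩ W={C} → {C} (+0)
per-site changes: [3, 2, 2, 2]; total = 9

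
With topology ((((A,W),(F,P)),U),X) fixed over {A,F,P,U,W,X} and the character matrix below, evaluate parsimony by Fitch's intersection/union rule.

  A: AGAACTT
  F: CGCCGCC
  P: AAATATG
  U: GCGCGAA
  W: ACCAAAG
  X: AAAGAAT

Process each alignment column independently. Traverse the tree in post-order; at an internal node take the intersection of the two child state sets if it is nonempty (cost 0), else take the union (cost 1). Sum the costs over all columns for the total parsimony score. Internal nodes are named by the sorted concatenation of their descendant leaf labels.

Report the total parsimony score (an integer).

22

[col 0] AW: children A:{A}, W:{A} ∩→ {A}; cost 0
[col 0] FP: children F:{C}, P:{A} ∪→ {A,C}; cost 1
[col 0] AFPW: children AW:{A}, FP:{A,C} ∩→ {A}; cost 0
[col 0] AFPUW: children AFPW:{A}, U:{G} ∪→ {A,G}; cost 1
[col 0] AFPUWX: children AFPUW:{A,G}, X:{A} ∩→ {A}; cost 0
[col 1] AW: children A:{G}, W:{C} ∪→ {C,G}; cost 1
[col 1] FP: children F:{G}, P:{A} ∪→ {A,G}; cost 1
[col 1] AFPW: children AW:{C,G}, FP:{A,G} ∩→ {G}; cost 0
[col 1] AFPUW: children AFPW:{G}, U:{C} ∪→ {C,G}; cost 1
[col 1] AFPUWX: children AFPUW:{C,G}, X:{A} ∪→ {A,C,G}; cost 1
[col 2] AW: children A:{A}, W:{C} ∪→ {A,C}; cost 1
[col 2] FP: children F:{C}, P:{A} ∪→ {A,C}; cost 1
[col 2] AFPW: children AW:{A,C}, FP:{A,C} ∩→ {A,C}; cost 0
[col 2] AFPUW: children AFPW:{A,C}, U:{G} ∪→ {A,C,G}; cost 1
[col 2] AFPUWX: children AFPUW:{A,C,G}, X:{A} ∩→ {A}; cost 0
[col 3] AW: children A:{A}, W:{A} ∩→ {A}; cost 0
[col 3] FP: children F:{C}, P:{T} ∪→ {C,T}; cost 1
[col 3] AFPW: children AW:{A}, FP:{C,T} ∪→ {A,C,T}; cost 1
[col 3] AFPUW: children AFPW:{A,C,T}, U:{C} ∩→ {C}; cost 0
[col 3] AFPUWX: children AFPUW:{C}, X:{G} ∪→ {C,G}; cost 1
[col 4] AW: children A:{C}, W:{A} ∪→ {A,C}; cost 1
[col 4] FP: children F:{G}, P:{A} ∪→ {A,G}; cost 1
[col 4] AFPW: children AW:{A,C}, FP:{A,G} ∩→ {A}; cost 0
[col 4] AFPUW: children AFPW:{A}, U:{G} ∪→ {A,G}; cost 1
[col 4] AFPUWX: children AFPUW:{A,G}, X:{A} ∩→ {A}; cost 0
[col 5] AW: children A:{T}, W:{A} ∪→ {A,T}; cost 1
[col 5] FP: children F:{C}, P:{T} ∪→ {C,T}; cost 1
[col 5] AFPW: children AW:{A,T}, FP:{C,T} ∩→ {T}; cost 0
[col 5] AFPUW: children AFPW:{T}, U:{A} ∪→ {A,T}; cost 1
[col 5] AFPUWX: children AFPUW:{A,T}, X:{A} ∩→ {A}; cost 0
[col 6] AW: children A:{T}, W:{G} ∪→ {G,T}; cost 1
[col 6] FP: children F:{C}, P:{G} ∪→ {C,G}; cost 1
[col 6] AFPW: children AW:{G,T}, FP:{C,G} ∩→ {G}; cost 0
[col 6] AFPUW: children AFPW:{G}, U:{A} ∪→ {A,G}; cost 1
[col 6] AFPUWX: children AFPUW:{A,G}, X:{T} ∪→ {A,G,T}; cost 1
per-site changes: [2, 4, 3, 3, 3, 3, 4]; total = 22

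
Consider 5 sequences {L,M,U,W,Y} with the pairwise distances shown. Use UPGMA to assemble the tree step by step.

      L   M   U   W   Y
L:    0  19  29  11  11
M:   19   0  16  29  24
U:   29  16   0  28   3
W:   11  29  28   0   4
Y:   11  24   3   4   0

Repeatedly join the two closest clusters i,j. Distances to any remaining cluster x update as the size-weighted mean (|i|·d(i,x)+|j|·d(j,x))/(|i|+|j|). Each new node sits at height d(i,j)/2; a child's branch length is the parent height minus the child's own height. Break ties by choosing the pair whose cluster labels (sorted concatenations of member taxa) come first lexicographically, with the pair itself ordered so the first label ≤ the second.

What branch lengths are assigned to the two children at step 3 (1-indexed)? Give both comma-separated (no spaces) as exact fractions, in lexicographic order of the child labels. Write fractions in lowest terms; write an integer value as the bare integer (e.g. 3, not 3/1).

1. join U+Y (d=3) ⇒ UY; edges |U|=3/2, |Y|=3/2
  updated: d(L,UY)=20, d(M,UY)=20, d(UY,W)=16
2. join L+W (d=11) ⇒ LW; edges |L|=11/2, |W|=11/2
  updated: d(LW,M)=24, d(LW,UY)=18
3. join LW+UY (d=18) ⇒ LUWY; edges |LW|=7/2, |UY|=15/2
  updated: d(LUWY,M)=22
4. join LUWY+M (d=22) ⇒ LMUWY; edges |LUWY|=2, |M|=11
final tree: (((L:11/2,W:11/2):7/2,(U:3/2,Y:3/2):15/2):2,M:11)
total length: 38

7/2,15/2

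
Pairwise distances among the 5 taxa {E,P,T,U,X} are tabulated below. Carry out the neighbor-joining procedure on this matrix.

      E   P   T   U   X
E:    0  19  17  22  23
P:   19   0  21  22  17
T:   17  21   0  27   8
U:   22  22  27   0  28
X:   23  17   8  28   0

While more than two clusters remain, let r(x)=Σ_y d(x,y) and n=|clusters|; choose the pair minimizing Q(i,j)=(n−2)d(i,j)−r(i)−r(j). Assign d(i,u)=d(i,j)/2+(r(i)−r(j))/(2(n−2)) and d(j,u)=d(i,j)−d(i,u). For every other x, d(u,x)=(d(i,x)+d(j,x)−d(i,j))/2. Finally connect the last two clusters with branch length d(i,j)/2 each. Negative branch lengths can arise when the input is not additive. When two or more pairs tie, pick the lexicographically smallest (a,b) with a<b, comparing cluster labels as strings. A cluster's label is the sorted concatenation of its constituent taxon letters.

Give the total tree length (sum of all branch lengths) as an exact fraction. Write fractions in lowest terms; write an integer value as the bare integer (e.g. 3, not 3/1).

1. join T+X (d=8, Q=-125) ⇒ TX; edges |T|=7/2, |X|=9/2
  updated: d(E,TX)=16, d(P,TX)=15, d(TX,U)=47/2
2. join E+U (d=22, Q=-161/2) ⇒ EU; edges |E|=67/8, |U|=109/8
  updated: d(EU,P)=19/2, d(EU,TX)=35/4
3. join EU+P (d=19/2, Q=-133/4) ⇒ EPU; edges |EU|=13/8, |P|=63/8
  updated: d(EPU,TX)=57/8
4. join EPU+TX (d=57/8) ⇒ EPTUX; edges |EPU|=57/16, |TX|=57/16
final tree: (((E:67/8,U:109/8):13/8,P:63/8):57/16,(T:7/2,X:9/2):57/16)
total length: 373/8

373/8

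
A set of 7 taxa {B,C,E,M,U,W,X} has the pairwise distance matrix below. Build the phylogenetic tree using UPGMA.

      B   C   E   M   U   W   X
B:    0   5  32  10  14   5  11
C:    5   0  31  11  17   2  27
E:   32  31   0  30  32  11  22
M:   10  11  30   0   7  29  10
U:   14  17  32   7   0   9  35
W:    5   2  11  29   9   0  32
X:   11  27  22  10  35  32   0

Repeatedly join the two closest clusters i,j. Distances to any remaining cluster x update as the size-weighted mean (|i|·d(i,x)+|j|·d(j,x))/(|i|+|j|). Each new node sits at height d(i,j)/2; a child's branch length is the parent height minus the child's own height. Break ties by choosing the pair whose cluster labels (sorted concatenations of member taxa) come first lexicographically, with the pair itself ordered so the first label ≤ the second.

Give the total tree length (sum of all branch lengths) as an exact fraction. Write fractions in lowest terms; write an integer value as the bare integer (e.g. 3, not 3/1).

iteration 1: select C,W (d=2); attach at lengths (1, 1); label the merged cluster CW
  updated: d(B,CW)=5, d(CW,E)=21, d(CW,M)=20, d(CW,U)=13, d(CW,X)=59/2
iteration 2: select B,CW (d=5); attach at lengths (5/2, 3/2); label the merged cluster BCW
  updated: d(BCW,E)=74/3, d(BCW,M)=50/3, d(BCW,U)=40/3, d(BCW,X)=70/3
iteration 3: select M,U (d=7); attach at lengths (7/2, 7/2); label the merged cluster MU
  updated: d(BCW,MU)=15, d(E,MU)=31, d(MU,X)=45/2
iteration 4: select BCW,MU (d=15); attach at lengths (5, 4); label the merged cluster BCMUW
  updated: d(BCMUW,E)=136/5, d(BCMUW,X)=23
iteration 5: select E,X (d=22); attach at lengths (11, 11); label the merged cluster EX
  updated: d(BCMUW,EX)=251/10
iteration 6: select BCMUW,EX (d=251/10); attach at lengths (101/20, 31/20); label the merged cluster BCEMUWX
final tree: (((B:5/2,(C:1,W:1):3/2):5,(M:7/2,U:7/2):4):101/20,(E:11,X:11):31/20)
total length: 253/5

253/5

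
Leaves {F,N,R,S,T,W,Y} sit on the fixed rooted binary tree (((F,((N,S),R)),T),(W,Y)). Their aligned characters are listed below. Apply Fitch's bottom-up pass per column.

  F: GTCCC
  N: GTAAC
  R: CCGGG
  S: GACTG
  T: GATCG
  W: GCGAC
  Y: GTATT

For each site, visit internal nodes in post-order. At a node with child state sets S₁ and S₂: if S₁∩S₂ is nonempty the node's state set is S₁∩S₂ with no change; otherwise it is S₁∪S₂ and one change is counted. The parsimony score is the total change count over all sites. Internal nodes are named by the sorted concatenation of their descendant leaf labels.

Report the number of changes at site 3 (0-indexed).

5

site 0, node NS: N={G} ∩ S={G} → {G} (+0)
site 0, node NRS: NS={G} ∪ R={C} → {C,G} (+1)
site 0, node FNRS: F={G} ∩ NRS={C,G} → {G} (+0)
site 0, node FNRST: FNRS={G} ∩ T={G} → {G} (+0)
site 0, node WY: W={G} ∩ Y={G} → {G} (+0)
site 0, node FNRSTWY: FNRST={G} ∩ WY={G} → {G} (+0)
site 1, node NS: N={T} ∪ S={A} → {A,T} (+1)
site 1, node NRS: NS={A,T} ∪ R={C} → {A,C,T} (+1)
site 1, node FNRS: F={T} ∩ NRS={A,C,T} → {T} (+0)
site 1, node FNRST: FNRS={T} ∪ T={A} → {A,T} (+1)
site 1, node WY: W={C} ∪ Y={T} → {C,T} (+1)
site 1, node FNRSTWY: FNRST={A,T} ∩ WY={C,T} → {T} (+0)
site 2, node NS: N={A} ∪ S={C} → {A,C} (+1)
site 2, node NRS: NS={A,C} ∪ R={G} → {A,C,G} (+1)
site 2, node FNRS: F={C} ∩ NRS={A,C,G} → {C} (+0)
site 2, node FNRST: FNRS={C} ∪ T={T} → {C,T} (+1)
site 2, node WY: W={G} ∪ Y={A} → {A,G} (+1)
site 2, node FNRSTWY: FNRST={C,T} ∪ WY={A,G} → {A,C,G,T} (+1)
site 3, node NS: N={A} ∪ S={T} → {A,T} (+1)
site 3, node NRS: NS={A,T} ∪ R={G} → {A,G,T} (+1)
site 3, node FNRS: F={C} ∪ NRS={A,G,T} → {A,C,G,T} (+1)
site 3, node FNRST: FNRS={A,C,G,T} ∩ T={C} → {C} (+0)
site 3, node WY: W={A} ∪ Y={T} → {A,T} (+1)
site 3, node FNRSTWY: FNRST={C} ∪ WY={A,T} → {A,C,T} (+1)
site 4, node NS: N={C} ∪ S={G} → {C,G} (+1)
site 4, node NRS: NS={C,G} ∩ R={G} → {G} (+0)
site 4, node FNRS: F={C} ∪ NRS={G} → {C,G} (+1)
site 4, node FNRST: FNRS={C,G} ∩ T={G} → {G} (+0)
site 4, node WY: W={C} ∪ Y={T} → {C,T} (+1)
site 4, node FNRSTWY: FNRST={G} ∪ WY={C,T} → {C,G,T} (+1)
per-site changes: [1, 4, 5, 5, 4]; total = 19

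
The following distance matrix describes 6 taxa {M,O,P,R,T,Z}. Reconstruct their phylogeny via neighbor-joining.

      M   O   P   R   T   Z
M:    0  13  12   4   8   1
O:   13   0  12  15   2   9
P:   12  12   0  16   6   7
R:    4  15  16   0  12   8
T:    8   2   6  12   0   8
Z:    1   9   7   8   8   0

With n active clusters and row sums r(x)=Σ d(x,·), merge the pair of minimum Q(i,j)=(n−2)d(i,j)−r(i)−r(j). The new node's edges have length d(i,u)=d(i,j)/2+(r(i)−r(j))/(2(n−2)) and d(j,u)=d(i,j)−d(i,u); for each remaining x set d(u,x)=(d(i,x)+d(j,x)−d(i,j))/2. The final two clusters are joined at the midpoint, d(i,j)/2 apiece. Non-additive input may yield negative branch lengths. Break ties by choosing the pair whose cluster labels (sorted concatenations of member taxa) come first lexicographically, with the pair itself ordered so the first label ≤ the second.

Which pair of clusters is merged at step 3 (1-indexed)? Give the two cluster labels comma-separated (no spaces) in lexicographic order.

M,R

iteration 1: select O,T (d=2, Q=-79); attach at lengths (23/8, -7/8); label the merged cluster OT
  updated: d(M,OT)=19/2, d(OT,P)=8, d(OT,R)=25/2, d(OT,Z)=15/2
iteration 2: select OT,P (d=8, Q=-113/2); attach at lengths (37/12, 59/12); label the merged cluster OPT
  updated: d(M,OPT)=27/4, d(OPT,R)=41/4, d(OPT,Z)=13/4
iteration 3: select M,R (d=4, Q=-26); attach at lengths (-5/8, 37/8); label the merged cluster MR
  updated: d(MR,OPT)=13/2, d(MR,Z)=5/2
iteration 4: select MR,OPT (d=13/2, Q=-49/4); attach at lengths (23/8, 29/8); label the merged cluster MOPRT
  updated: d(MOPRT,Z)=-3/8
iteration 5: select MOPRT,Z (d=-3/8); attach at lengths (-3/16, -3/16); label the merged cluster MOPRTZ
final tree: (((M:-5/8,R:37/8):23/8,((O:23/8,T:-7/8):37/12,P:59/12):29/8):-3/16,Z:-3/16)
total length: 161/8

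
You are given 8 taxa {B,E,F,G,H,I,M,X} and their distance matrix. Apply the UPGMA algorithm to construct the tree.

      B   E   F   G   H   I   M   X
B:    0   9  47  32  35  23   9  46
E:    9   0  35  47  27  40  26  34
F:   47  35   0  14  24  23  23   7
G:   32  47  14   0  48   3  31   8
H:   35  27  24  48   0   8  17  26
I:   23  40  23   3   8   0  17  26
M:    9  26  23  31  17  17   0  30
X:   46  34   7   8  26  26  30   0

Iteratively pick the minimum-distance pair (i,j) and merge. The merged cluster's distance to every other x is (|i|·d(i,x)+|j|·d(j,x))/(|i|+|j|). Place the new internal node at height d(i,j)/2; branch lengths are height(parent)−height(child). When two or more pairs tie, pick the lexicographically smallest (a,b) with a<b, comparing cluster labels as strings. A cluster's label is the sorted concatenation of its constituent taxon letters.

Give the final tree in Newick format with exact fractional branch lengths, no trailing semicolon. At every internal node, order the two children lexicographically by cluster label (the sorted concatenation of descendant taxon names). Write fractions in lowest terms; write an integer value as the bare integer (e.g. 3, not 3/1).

step 1: merge (G,I) at d=3; branch lengths G→3/2, I→3/2; new cluster GI
  updated: d(B,GI)=55/2, d(E,GI)=87/2, d(F,GI)=37/2, d(GI,H)=28, d(GI,M)=24, d(GI,X)=17
step 2: merge (F,X) at d=7; branch lengths F→7/2, X→7/2; new cluster FX
  updated: d(B,FX)=93/2, d(E,FX)=69/2, d(FX,GI)=71/4, d(FX,H)=25, d(FX,M)=53/2
step 3: merge (B,E) at d=9; branch lengths B→9/2, E→9/2; new cluster BE
  updated: d(BE,FX)=81/2, d(BE,GI)=71/2, d(BE,H)=31, d(BE,M)=35/2
step 4: merge (H,M) at d=17; branch lengths H→17/2, M→17/2; new cluster HM
  updated: d(BE,HM)=97/4, d(FX,HM)=103/4, d(GI,HM)=26
step 5: merge (FX,GI) at d=71/4; branch lengths FX→43/8, GI→59/8; new cluster FGIX
  updated: d(BE,FGIX)=38, d(FGIX,HM)=207/8
step 6: merge (BE,HM) at d=97/4; branch lengths BE→61/8, HM→29/8; new cluster BEHM
  updated: d(BEHM,FGIX)=511/16
step 7: merge (BEHM,FGIX) at d=511/16; branch lengths BEHM→123/32, FGIX→227/32; new cluster BEFGHIMX
final tree: (((B:9/2,E:9/2):61/8,(H:17/2,M:17/2):29/8):123/32,((F:7/2,X:7/2):43/8,(G:3/2,I:3/2):59/8):227/32)
total length: 1135/16

(((B:9/2,E:9/2):61/8,(H:17/2,M:17/2):29/8):123/32,((F:7/2,X:7/2):43/8,(G:3/2,I:3/2):59/8):227/32)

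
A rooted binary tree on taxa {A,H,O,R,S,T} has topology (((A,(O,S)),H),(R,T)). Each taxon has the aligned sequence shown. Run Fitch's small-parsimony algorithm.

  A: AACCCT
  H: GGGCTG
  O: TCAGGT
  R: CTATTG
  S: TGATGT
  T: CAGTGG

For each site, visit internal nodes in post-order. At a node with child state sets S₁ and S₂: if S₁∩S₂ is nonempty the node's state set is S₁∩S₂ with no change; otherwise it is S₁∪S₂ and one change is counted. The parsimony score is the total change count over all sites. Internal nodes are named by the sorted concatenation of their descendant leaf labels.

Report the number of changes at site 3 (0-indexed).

OS@0: {T} ∩ {T} = {T} (intersection, +0)
AOS@0: {A} ∪ {T} = {A,T} (union, +1)
AHOS@0: {A,T} ∪ {G} = {A,G,T} (union, +1)
RT@0: {C} ∩ {C} = {C} (intersection, +0)
AHORST@0: {A,G,T} ∪ {C} = {A,C,G,T} (union, +1)
OS@1: {C} ∪ {G} = {C,G} (union, +1)
AOS@1: {A} ∪ {C,G} = {A,C,G} (union, +1)
AHOS@1: {A,C,G} ∩ {G} = {G} (intersection, +0)
RT@1: {T} ∪ {A} = {A,T} (union, +1)
AHORST@1: {G} ∪ {A,T} = {A,G,T} (union, +1)
OS@2: {A} ∩ {A} = {A} (intersection, +0)
AOS@2: {C} ∪ {A} = {A,C} (union, +1)
AHOS@2: {A,C} ∪ {G} = {A,C,G} (union, +1)
RT@2: {A} ∪ {G} = {A,G} (union, +1)
AHORST@2: {A,C,G} ∩ {A,G} = {A,G} (intersection, +0)
OS@3: {G} ∪ {T} = {G,T} (union, +1)
AOS@3: {C} ∪ {G,T} = {C,G,T} (union, +1)
AHOS@3: {C,G,T} ∩ {C} = {C} (intersection, +0)
RT@3: {T} ∩ {T} = {T} (intersection, +0)
AHORST@3: {C} ∪ {T} = {C,T} (union, +1)
OS@4: {G} ∩ {G} = {G} (intersection, +0)
AOS@4: {C} ∪ {G} = {C,G} (union, +1)
AHOS@4: {C,G} ∪ {T} = {C,G,T} (union, +1)
RT@4: {T} ∪ {G} = {G,T} (union, +1)
AHORST@4: {C,G,T} ∩ {G,T} = {G,T} (intersection, +0)
OS@5: {T} ∩ {T} = {T} (intersection, +0)
AOS@5: {T} ∩ {T} = {T} (intersection, +0)
AHOS@5: {T} ∪ {G} = {G,T} (union, +1)
RT@5: {G} ∩ {G} = {G} (intersection, +0)
AHORST@5: {G,T} ∩ {G} = {G} (intersection, +0)
per-site changes: [3, 4, 3, 3, 3, 1]; total = 17

3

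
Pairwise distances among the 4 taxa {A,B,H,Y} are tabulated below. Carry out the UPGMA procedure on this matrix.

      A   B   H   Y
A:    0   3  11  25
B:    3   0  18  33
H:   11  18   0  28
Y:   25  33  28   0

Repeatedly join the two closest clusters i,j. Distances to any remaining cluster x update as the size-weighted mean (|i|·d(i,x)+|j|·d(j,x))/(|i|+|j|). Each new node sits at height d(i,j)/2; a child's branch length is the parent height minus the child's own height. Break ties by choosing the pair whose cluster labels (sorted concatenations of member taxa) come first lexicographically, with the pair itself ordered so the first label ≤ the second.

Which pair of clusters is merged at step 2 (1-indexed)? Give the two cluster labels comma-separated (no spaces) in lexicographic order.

iteration 1: select A,B (d=3); attach at lengths (3/2, 3/2); label the merged cluster AB
  updated: d(AB,H)=29/2, d(AB,Y)=29
iteration 2: select AB,H (d=29/2); attach at lengths (23/4, 29/4); label the merged cluster ABH
  updated: d(ABH,Y)=86/3
iteration 3: select ABH,Y (d=86/3); attach at lengths (85/12, 43/3); label the merged cluster ABHY
final tree: (((A:3/2,B:3/2):23/4,H:29/4):85/12,Y:43/3)
total length: 449/12

AB,H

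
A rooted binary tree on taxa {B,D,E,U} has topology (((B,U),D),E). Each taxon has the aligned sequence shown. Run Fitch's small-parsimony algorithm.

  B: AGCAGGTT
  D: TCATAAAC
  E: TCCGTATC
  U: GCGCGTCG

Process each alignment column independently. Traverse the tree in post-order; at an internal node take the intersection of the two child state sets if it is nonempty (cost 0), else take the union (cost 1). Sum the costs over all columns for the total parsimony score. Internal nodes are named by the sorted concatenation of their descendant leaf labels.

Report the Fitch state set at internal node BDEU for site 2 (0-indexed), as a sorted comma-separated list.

site 0, node BU: B={A} ∪ U={G} → {A,G} (+1)
site 0, node BDU: BU={A,G} ∪ D={T} → {A,G,T} (+1)
site 0, node BDEU: BDU={A,G,T} ∩ E={T} → {T} (+0)
site 1, node BU: B={G} ∪ U={C} → {C,G} (+1)
site 1, node BDU: BU={C,G} ∩ D={C} → {C} (+0)
site 1, node BDEU: BDU={C} ∩ E={C} → {C} (+0)
site 2, node BU: B={C} ∪ U={G} → {C,G} (+1)
site 2, node BDU: BU={C,G} ∪ D={A} → {A,C,G} (+1)
site 2, node BDEU: BDU={A,C,G} ∩ E={C} → {C} (+0)
site 3, node BU: B={A} ∪ U={C} → {A,C} (+1)
site 3, node BDU: BU={A,C} ∪ D={T} → {A,C,T} (+1)
site 3, node BDEU: BDU={A,C,T} ∪ E={G} → {A,C,G,T} (+1)
site 4, node BU: B={G} ∩ U={G} → {G} (+0)
site 4, node BDU: BU={G} ∪ D={A} → {A,G} (+1)
site 4, node BDEU: BDU={A,G} ∪ E={T} → {A,G,T} (+1)
site 5, node BU: B={G} ∪ U={T} → {G,T} (+1)
site 5, node BDU: BU={G,T} ∪ D={A} → {A,G,T} (+1)
site 5, node BDEU: BDU={A,G,T} ∩ E={A} → {A} (+0)
site 6, node BU: B={T} ∪ U={C} → {C,T} (+1)
site 6, node BDU: BU={C,T} ∪ D={A} → {A,C,T} (+1)
site 6, node BDEU: BDU={A,C,T} ∩ E={T} → {T} (+0)
site 7, node BU: B={T} ∪ U={G} → {G,T} (+1)
site 7, node BDU: BU={G,T} ∪ D={C} → {C,G,T} (+1)
site 7, node BDEU: BDU={C,G,T} ∩ E={C} → {C} (+0)
per-site changes: [2, 1, 2, 3, 2, 2, 2, 2]; total = 16

C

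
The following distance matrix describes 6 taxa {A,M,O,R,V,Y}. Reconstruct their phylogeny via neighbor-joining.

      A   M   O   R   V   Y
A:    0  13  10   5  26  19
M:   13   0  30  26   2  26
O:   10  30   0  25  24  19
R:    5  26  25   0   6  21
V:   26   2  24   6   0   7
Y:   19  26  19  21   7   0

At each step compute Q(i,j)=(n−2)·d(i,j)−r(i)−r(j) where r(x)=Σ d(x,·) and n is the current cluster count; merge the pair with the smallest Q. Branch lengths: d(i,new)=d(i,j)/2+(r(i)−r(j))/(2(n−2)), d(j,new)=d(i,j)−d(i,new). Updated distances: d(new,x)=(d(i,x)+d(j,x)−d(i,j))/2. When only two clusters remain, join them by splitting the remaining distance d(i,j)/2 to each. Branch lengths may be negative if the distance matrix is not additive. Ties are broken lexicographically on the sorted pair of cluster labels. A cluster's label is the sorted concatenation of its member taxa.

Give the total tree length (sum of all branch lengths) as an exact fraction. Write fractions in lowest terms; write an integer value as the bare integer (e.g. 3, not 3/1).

iteration 1: select M,V (d=2, Q=-154); attach at lengths (5, -3); label the merged cluster MV
  updated: d(A,MV)=37/2, d(MV,O)=26, d(MV,R)=15, d(MV,Y)=31/2
iteration 2: select A,R (d=5, Q=-207/2); attach at lengths (1/4, 19/4); label the merged cluster AR
  updated: d(AR,MV)=57/4, d(AR,O)=15, d(AR,Y)=35/2
iteration 3: select AR,O (d=15, Q=-307/4); attach at lengths (67/16, 173/16); label the merged cluster AOR
  updated: d(AOR,MV)=101/8, d(AOR,Y)=43/4
iteration 4: select AOR,MV (d=101/8, Q=-311/8); attach at lengths (63/16, 139/16); label the merged cluster AMORV
  updated: d(AMORV,Y)=109/16
iteration 5: select AMORV,Y (d=109/16); attach at lengths (109/32, 109/32); label the merged cluster AMORVY
final tree: ((((A:1/4,R:19/4):67/16,O:173/16):63/16,(M:5,V:-3):139/16):109/32,Y:109/32)
total length: 663/16

663/16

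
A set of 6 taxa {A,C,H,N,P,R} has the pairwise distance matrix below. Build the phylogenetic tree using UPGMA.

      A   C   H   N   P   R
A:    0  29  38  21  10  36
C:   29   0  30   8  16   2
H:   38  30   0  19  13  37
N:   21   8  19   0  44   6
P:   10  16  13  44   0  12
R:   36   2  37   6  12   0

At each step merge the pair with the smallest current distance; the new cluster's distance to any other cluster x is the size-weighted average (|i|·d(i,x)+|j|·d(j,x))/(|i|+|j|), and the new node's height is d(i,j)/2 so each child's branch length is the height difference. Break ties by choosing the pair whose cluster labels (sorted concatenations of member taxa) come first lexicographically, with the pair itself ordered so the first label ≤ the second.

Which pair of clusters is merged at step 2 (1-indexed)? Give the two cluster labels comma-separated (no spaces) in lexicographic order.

CR,N

step 1: merge (C,R) at d=2; branch lengths C→1, R→1; new cluster CR
  updated: d(A,CR)=65/2, d(CR,H)=67/2, d(CR,N)=7, d(CR,P)=14
step 2: merge (CR,N) at d=7; branch lengths CR→5/2, N→7/2; new cluster CNR
  updated: d(A,CNR)=86/3, d(CNR,H)=86/3, d(CNR,P)=24
step 3: merge (A,P) at d=10; branch lengths A→5, P→5; new cluster AP
  updated: d(AP,CNR)=79/3, d(AP,H)=51/2
step 4: merge (AP,H) at d=51/2; branch lengths AP→31/4, H→51/4; new cluster AHP
  updated: d(AHP,CNR)=244/9
step 5: merge (AHP,CNR) at d=244/9; branch lengths AHP→29/36, CNR→181/18; new cluster ACHNPR
final tree: (((A:5,P:5):31/4,H:51/4):29/36,((C:1,R:1):5/2,N:7/2):181/18)
total length: 1777/36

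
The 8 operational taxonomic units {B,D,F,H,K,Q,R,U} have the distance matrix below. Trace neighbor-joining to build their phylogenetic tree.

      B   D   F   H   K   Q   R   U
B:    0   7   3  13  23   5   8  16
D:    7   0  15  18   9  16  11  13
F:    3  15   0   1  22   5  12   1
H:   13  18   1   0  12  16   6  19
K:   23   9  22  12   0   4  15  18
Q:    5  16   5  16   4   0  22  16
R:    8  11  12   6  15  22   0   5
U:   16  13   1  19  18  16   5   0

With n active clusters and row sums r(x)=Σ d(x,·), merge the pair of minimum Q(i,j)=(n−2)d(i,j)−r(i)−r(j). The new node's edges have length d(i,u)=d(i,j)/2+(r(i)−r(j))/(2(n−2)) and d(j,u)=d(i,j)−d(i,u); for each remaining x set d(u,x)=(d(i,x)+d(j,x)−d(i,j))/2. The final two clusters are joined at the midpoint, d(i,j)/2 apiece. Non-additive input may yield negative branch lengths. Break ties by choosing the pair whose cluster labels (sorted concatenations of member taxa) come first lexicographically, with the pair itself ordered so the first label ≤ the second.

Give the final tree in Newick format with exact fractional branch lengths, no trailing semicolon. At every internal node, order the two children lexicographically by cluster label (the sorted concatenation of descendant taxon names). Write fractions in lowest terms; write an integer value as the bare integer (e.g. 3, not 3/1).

1. join K+Q (d=4, Q=-163) ⇒ KQ; edges |K|=43/12, |Q|=5/12
  updated: d(B,KQ)=12, d(D,KQ)=21/2, d(F,KQ)=23/2, d(H,KQ)=12, d(KQ,R)=33/2, d(KQ,U)=15
2. join F+H (d=1, Q=-215/2) ⇒ FH; edges |F|=-41/20, |H|=61/20
  updated: d(B,FH)=15/2, d(D,FH)=16, d(FH,KQ)=45/4, d(FH,R)=17/2, d(FH,U)=19/2
3. join R+U (d=5, Q=-175/2) ⇒ RU; edges |R|=21/16, |U|=59/16
  updated: d(B,RU)=19/2, d(D,RU)=19/2, d(FH,RU)=13/2, d(KQ,RU)=53/4
4. join FH+RU (d=13/2, Q=-121/2) ⇒ FHRU; edges |FH|=11/3, |RU|=17/6
  updated: d(B,FHRU)=21/4, d(D,FHRU)=19/2, d(FHRU,KQ)=9
5. join B+FHRU (d=21/4, Q=-75/2) ⇒ BFHRU; edges |B|=11/4, |FHRU|=5/2
  updated: d(BFHRU,D)=45/8, d(BFHRU,KQ)=63/8
6. join BFHRU+D (d=45/8, Q=-24) ⇒ BDFHRU; edges |BFHRU|=3/2, |D|=33/8
  updated: d(BDFHRU,KQ)=51/8
7. join BDFHRU+KQ (d=51/8) ⇒ BDFHKQRU; edges |BDFHRU|=51/16, |KQ|=51/16
final tree: (((B:11/4,((F:-41/20,H:61/20):11/3,(R:21/16,U:59/16):17/6):5/2):3/2,D:33/8):51/16,(K:43/12,Q:5/12):51/16)
total length: 135/4

(((B:11/4,((F:-41/20,H:61/20):11/3,(R:21/16,U:59/16):17/6):5/2):3/2,D:33/8):51/16,(K:43/12,Q:5/12):51/16)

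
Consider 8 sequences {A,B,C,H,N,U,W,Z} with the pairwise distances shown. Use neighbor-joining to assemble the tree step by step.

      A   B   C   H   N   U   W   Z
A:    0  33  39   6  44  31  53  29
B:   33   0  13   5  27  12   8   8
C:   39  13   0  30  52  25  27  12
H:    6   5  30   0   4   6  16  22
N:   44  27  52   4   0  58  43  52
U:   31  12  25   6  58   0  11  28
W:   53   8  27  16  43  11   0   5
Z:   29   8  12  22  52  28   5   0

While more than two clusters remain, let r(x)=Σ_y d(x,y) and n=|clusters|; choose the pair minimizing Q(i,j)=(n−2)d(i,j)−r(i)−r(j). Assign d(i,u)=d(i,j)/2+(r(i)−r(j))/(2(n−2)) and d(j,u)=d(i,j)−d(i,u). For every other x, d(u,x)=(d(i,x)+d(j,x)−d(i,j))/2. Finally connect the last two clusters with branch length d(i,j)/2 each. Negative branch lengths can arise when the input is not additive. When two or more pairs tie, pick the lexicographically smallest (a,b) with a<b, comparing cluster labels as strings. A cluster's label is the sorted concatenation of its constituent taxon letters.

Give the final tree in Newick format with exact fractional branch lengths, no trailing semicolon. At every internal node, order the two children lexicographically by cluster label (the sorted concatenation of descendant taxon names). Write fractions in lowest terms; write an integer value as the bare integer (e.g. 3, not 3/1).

step 1: merge (H,N) at d=4, Q=-345; branch lengths H→-167/12, N→215/12; new cluster HN
  updated: d(A,HN)=23, d(B,HN)=14, d(C,HN)=39, d(HN,U)=30, d(HN,W)=55/2, d(HN,Z)=35
step 2: merge (A,HN) at d=23, Q=-523/2; branch lengths A→309/20, HN→151/20; new cluster AHN
  updated: d(AHN,B)=12, d(AHN,C)=55/2, d(AHN,U)=19, d(AHN,W)=115/4, d(AHN,Z)=41/2
step 3: merge (W,Z) at d=5, Q=-533/4; branch lengths W→105/32, Z→55/32; new cluster WZ
  updated: d(AHN,WZ)=177/8, d(B,WZ)=11/2, d(C,WZ)=17, d(U,WZ)=17
step 4: merge (AHN,U) at d=19, Q=-773/8; branch lengths AHN→517/48, U→395/48; new cluster AHNU
  updated: d(AHNU,B)=5/2, d(AHNU,C)=67/4, d(AHNU,WZ)=161/16
step 5: merge (AHNU,B) at d=5/2, Q=-725/16; branch lengths AHNU→213/64, B→-53/64; new cluster ABHNU
  updated: d(ABHNU,C)=109/8, d(ABHNU,WZ)=209/32
step 6: merge (ABHNU,C) at d=109/8, Q=-1189/32; branch lengths ABHNU→101/64, C→771/64; new cluster ABCHNU
  updated: d(ABCHNU,WZ)=317/64
step 7: merge (ABCHNU,WZ) at d=317/64; branch lengths ABCHNU→317/128, WZ→317/128; new cluster ABCHNUWZ
final tree: (((((A:309/20,(H:-167/12,N:215/12):151/20):517/48,U:395/48):213/64,B:-53/64):101/64,C:771/64):317/128,(W:105/32,Z:55/32):317/128)
total length: 4613/64

(((((A:309/20,(H:-167/12,N:215/12):151/20):517/48,U:395/48):213/64,B:-53/64):101/64,C:771/64):317/128,(W:105/32,Z:55/32):317/128)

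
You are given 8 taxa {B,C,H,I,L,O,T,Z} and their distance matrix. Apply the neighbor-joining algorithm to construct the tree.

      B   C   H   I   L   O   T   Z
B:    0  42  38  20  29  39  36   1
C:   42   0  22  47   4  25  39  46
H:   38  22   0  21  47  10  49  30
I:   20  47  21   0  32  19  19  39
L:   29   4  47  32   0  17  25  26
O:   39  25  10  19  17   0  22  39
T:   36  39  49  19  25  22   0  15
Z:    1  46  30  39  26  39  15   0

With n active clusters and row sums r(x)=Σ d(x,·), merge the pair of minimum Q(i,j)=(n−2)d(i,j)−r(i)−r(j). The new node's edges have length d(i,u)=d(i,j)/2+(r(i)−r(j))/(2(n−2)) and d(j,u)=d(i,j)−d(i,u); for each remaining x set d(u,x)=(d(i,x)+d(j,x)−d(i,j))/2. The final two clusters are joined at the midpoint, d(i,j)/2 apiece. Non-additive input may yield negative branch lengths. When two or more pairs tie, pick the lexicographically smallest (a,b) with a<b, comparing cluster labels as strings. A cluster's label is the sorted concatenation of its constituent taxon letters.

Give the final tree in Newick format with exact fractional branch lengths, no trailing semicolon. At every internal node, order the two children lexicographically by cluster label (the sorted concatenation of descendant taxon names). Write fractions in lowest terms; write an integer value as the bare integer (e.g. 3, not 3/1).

1. join B+Z (d=1, Q=-395) ⇒ BZ; edges |B|=5/4, |Z|=-1/4
  updated: d(BZ,C)=87/2, d(BZ,H)=67/2, d(BZ,I)=29, d(BZ,L)=27, d(BZ,O)=77/2, d(BZ,T)=25
2. join C+L (d=4, Q=-625/2) ⇒ CL; edges |C|=97/20, |L|=-17/20
  updated: d(BZ,CL)=133/4, d(CL,H)=65/2, d(CL,I)=75/2, d(CL,O)=19, d(CL,T)=30
3. join H+O (d=10, Q=-429/2) ⇒ HO; edges |H|=155/16, |O|=5/16
  updated: d(BZ,HO)=31, d(CL,HO)=83/4, d(HO,I)=15, d(HO,T)=61/2
4. join CL+HO (d=83/4, Q=-313/2) ⇒ CHLO; edges |CL|=173/12, |HO|=19/3
  updated: d(BZ,CHLO)=87/4, d(CHLO,I)=127/8, d(CHLO,T)=159/8
5. join BZ+CHLO (d=87/4, Q=-359/4) ⇒ BCHLOZ; edges |BZ|=247/16, |CHLO|=101/16
  updated: d(BCHLOZ,I)=185/16, d(BCHLOZ,T)=185/16
6. join BCHLOZ+I (d=185/16, Q=-337/8) ⇒ BCHILOZ; edges |BCHLOZ|=33/16, |I|=19/2
  updated: d(BCHILOZ,T)=19/2
7. join BCHILOZ+T (d=19/2) ⇒ BCHILOTZ; edges |BCHILOZ|=19/4, |T|=19/4
final tree: ((((B:5/4,Z:-1/4):247/16,((C:97/20,L:-17/20):173/12,(H:155/16,O:5/16):19/3):101/16):33/16,I:19/2):19/4,T:19/4)
total length: 1257/16

((((B:5/4,Z:-1/4):247/16,((C:97/20,L:-17/20):173/12,(H:155/16,O:5/16):19/3):101/16):33/16,I:19/2):19/4,T:19/4)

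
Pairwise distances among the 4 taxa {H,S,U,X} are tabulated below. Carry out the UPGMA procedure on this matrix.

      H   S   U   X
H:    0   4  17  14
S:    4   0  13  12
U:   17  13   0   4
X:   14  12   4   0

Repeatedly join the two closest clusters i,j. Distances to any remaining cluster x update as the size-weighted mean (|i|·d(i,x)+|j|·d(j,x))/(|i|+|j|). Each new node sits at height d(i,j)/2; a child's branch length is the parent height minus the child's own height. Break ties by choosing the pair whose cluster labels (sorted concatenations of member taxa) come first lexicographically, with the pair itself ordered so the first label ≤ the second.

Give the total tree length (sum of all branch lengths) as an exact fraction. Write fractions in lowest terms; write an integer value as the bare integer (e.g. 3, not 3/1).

step 1: merge (H,S) at d=4; branch lengths H→2, S→2; new cluster HS
  updated: d(HS,U)=15, d(HS,X)=13
step 2: merge (U,X) at d=4; branch lengths U→2, X→2; new cluster UX
  updated: d(HS,UX)=14
step 3: merge (HS,UX) at d=14; branch lengths HS→5, UX→5; new cluster HSUX
final tree: ((H:2,S:2):5,(U:2,X:2):5)
total length: 18

18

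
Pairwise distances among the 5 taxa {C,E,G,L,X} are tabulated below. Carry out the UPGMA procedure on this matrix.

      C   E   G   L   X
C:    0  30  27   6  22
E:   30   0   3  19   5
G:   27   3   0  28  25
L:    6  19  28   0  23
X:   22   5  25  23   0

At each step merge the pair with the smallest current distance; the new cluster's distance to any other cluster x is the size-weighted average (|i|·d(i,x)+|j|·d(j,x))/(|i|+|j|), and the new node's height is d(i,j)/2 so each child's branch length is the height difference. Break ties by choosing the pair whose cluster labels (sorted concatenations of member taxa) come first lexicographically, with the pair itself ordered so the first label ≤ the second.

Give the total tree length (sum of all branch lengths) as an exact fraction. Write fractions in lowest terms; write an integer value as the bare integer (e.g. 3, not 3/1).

iteration 1: select E,G (d=3); attach at lengths (3/2, 3/2); label the merged cluster EG
  updated: d(C,EG)=57/2, d(EG,L)=47/2, d(EG,X)=15
iteration 2: select C,L (d=6); attach at lengths (3, 3); label the merged cluster CL
  updated: d(CL,EG)=26, d(CL,X)=45/2
iteration 3: select EG,X (d=15); attach at lengths (6, 15/2); label the merged cluster EGX
  updated: d(CL,EGX)=149/6
iteration 4: select CL,EGX (d=149/6); attach at lengths (113/12, 59/12); label the merged cluster CEGLX
final tree: ((C:3,L:3):113/12,((E:3/2,G:3/2):6,X:15/2):59/12)
total length: 221/6

221/6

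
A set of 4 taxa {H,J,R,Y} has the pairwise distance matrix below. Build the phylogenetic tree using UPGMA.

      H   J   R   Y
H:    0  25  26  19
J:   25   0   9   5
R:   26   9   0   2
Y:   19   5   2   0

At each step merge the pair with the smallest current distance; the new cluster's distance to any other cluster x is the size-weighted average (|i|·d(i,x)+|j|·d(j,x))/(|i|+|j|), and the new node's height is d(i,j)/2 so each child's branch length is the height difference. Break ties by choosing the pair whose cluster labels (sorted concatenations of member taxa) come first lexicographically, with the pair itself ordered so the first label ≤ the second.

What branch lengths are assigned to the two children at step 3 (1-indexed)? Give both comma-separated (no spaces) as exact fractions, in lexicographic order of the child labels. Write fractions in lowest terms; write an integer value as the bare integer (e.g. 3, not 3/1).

35/3,49/6

iteration 1: select R,Y (d=2); attach at lengths (1, 1); label the merged cluster RY
  updated: d(H,RY)=45/2, d(J,RY)=7
iteration 2: select J,RY (d=7); attach at lengths (7/2, 5/2); label the merged cluster JRY
  updated: d(H,JRY)=70/3
iteration 3: select H,JRY (d=70/3); attach at lengths (35/3, 49/6); label the merged cluster HJRY
final tree: (H:35/3,(J:7/2,(R:1,Y:1):5/2):49/6)
total length: 167/6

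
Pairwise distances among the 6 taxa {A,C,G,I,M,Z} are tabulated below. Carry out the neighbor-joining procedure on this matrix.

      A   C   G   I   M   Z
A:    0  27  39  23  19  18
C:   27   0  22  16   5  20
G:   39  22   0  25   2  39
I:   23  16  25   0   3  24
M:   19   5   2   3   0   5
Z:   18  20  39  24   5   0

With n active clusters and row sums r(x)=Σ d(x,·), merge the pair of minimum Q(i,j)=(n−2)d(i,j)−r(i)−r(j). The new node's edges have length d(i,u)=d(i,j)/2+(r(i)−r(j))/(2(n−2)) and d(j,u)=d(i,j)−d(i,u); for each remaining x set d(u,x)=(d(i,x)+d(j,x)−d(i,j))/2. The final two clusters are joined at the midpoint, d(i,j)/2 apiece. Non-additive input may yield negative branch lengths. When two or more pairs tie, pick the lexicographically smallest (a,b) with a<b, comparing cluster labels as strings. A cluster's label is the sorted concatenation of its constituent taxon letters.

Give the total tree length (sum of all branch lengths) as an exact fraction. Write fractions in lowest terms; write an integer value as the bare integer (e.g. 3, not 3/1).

iteration 1: select A,Z (d=18, Q=-160); attach at lengths (23/2, 13/2); label the merged cluster AZ
  updated: d(AZ,C)=29/2, d(AZ,G)=30, d(AZ,I)=29/2, d(AZ,M)=3
iteration 2: select G,M (d=2, Q=-86); attach at lengths (12, -10); label the merged cluster GM
  updated: d(AZ,GM)=31/2, d(C,GM)=25/2, d(GM,I)=13
iteration 3: select AZ,I (d=29/2, Q=-59); attach at lengths (15/2, 7); label the merged cluster AIZ
  updated: d(AIZ,C)=8, d(AIZ,GM)=7
iteration 4: select AIZ,C (d=8, Q=-55/2); attach at lengths (5/4, 27/4); label the merged cluster ACIZ
  updated: d(ACIZ,GM)=23/4
iteration 5: select ACIZ,GM (d=23/4); attach at lengths (23/8, 23/8); label the merged cluster ACGIMZ
final tree: ((((A:23/2,Z:13/2):15/2,I:7):5/4,C:27/4):23/8,(G:12,M:-10):23/8)
total length: 193/4

193/4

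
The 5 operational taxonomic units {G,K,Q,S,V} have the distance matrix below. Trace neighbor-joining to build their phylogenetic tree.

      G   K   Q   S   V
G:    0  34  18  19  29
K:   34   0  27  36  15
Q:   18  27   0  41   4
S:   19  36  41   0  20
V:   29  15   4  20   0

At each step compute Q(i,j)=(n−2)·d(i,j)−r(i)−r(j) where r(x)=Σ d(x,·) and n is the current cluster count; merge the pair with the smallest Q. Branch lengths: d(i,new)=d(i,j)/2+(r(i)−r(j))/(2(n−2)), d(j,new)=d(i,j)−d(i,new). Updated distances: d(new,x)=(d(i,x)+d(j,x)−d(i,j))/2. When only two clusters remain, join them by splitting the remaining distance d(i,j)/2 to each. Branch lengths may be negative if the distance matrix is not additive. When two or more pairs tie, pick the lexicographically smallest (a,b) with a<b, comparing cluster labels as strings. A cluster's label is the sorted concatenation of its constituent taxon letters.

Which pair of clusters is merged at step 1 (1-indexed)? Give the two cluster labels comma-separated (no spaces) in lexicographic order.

G,S

step 1: merge (G,S) at d=19, Q=-159; branch lengths G→41/6, S→73/6; new cluster GS
  updated: d(GS,K)=51/2, d(GS,Q)=20, d(GS,V)=15
step 2: merge (GS,K) at d=51/2, Q=-77; branch lengths GS→11, K→29/2; new cluster GKS
  updated: d(GKS,Q)=43/4, d(GKS,V)=9/4
step 3: merge (GKS,Q) at d=43/4, Q=-17; branch lengths GKS→9/2, Q→25/4; new cluster GKQS
  updated: d(GKQS,V)=-9/4
step 4: merge (GKQS,V) at d=-9/4; branch lengths GKQS→-9/8, V→-9/8; new cluster GKQSV
final tree: ((((G:41/6,S:73/6):11,K:29/2):9/2,Q:25/4):-9/8,V:-9/8)
total length: 53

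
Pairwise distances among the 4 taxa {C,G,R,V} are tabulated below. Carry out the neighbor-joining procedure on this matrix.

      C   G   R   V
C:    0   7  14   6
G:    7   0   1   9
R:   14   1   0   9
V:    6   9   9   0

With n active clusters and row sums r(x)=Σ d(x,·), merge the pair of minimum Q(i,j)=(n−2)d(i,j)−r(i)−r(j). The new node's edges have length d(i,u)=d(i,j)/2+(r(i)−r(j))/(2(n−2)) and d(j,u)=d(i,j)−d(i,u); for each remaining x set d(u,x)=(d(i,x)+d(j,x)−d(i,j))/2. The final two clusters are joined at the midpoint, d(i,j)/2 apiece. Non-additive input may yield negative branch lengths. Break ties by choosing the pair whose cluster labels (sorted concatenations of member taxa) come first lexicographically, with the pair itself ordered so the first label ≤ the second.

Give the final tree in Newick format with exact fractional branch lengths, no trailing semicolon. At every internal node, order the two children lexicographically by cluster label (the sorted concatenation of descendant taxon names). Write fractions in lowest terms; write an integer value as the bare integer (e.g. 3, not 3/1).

(((C:15/4,V:9/4):25/4,G:-5/4):9/8,R:9/8)

1. join C+V (d=6, Q=-39) ⇒ CV; edges |C|=15/4, |V|=9/4
  updated: d(CV,G)=5, d(CV,R)=17/2
2. join CV+G (d=5, Q=-29/2) ⇒ CGV; edges |CV|=25/4, |G|=-5/4
  updated: d(CGV,R)=9/4
3. join CGV+R (d=9/4) ⇒ CGRV; edges |CGV|=9/8, |R|=9/8
final tree: (((C:15/4,V:9/4):25/4,G:-5/4):9/8,R:9/8)
total length: 53/4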